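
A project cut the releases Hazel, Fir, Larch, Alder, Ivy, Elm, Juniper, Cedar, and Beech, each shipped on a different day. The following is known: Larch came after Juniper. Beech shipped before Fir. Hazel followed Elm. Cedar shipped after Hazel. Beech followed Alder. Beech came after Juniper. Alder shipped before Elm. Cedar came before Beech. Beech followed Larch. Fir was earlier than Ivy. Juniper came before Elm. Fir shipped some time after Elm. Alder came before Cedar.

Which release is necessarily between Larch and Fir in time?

Beech

Tracing the constraints gives Larch → Beech → Fir, so Beech sits after Larch and before Fir.
No other release is forced both after Larch and before Fir.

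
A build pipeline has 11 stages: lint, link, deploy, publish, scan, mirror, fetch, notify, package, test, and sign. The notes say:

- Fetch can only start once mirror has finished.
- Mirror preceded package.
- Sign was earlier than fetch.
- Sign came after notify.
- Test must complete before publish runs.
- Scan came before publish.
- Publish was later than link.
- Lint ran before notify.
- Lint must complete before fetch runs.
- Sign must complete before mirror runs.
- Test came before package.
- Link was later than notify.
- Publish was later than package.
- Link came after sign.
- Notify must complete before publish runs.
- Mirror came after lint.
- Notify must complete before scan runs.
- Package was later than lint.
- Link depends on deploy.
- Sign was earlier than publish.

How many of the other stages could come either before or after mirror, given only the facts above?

4

Forced before mirror: lint, notify, and sign; forced after mirror: fetch, package, and publish.
That leaves deploy, link, scan, and test with no forced order relative to mirror — 4.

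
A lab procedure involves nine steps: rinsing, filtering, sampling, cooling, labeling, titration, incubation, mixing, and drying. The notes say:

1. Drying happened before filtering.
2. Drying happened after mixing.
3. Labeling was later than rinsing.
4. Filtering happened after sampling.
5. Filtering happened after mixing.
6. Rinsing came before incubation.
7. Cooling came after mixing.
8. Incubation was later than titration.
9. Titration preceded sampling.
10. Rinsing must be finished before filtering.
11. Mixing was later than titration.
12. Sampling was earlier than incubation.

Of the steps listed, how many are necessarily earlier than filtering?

Directly stated before filtering: drying, mixing, rinsing, and sampling.
Titration reaches filtering via titration → sampling → filtering.
No chain forces incubation (or any of the others) ahead of filtering.
That's drying, mixing, rinsing, sampling, and titration — 5 in all.

5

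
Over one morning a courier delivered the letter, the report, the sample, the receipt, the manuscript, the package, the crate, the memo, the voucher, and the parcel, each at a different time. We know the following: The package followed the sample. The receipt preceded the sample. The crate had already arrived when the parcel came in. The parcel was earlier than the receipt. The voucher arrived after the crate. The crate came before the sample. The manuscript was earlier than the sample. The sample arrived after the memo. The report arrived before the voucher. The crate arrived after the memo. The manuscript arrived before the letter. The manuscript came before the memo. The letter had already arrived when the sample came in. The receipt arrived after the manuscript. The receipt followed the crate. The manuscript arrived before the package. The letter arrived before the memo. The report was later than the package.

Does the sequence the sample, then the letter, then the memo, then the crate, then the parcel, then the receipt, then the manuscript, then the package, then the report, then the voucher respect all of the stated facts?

The constraints require the manuscript before the receipt, but in the proposed sequence the receipt appears ahead of the manuscript. That one violation is enough.

no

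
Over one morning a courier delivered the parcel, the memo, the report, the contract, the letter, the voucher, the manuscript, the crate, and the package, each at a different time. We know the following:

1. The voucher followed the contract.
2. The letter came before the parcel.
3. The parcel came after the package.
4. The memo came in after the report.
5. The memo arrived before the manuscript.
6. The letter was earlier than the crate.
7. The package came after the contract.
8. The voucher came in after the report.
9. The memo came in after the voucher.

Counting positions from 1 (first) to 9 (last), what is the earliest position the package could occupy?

2

The contract must come before the package — 1 forced predecessor.
Nothing else is forced ahead of the package, so its earliest slot is position 1 + 1 = 2.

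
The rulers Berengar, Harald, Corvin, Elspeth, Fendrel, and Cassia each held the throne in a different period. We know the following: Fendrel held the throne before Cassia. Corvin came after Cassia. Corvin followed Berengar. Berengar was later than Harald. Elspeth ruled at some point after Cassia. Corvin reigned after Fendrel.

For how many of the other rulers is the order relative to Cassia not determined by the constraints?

2

Forced before Cassia: Fendrel; forced after Cassia: Corvin and Elspeth.
That leaves Berengar and Harald with no forced order relative to Cassia — 2.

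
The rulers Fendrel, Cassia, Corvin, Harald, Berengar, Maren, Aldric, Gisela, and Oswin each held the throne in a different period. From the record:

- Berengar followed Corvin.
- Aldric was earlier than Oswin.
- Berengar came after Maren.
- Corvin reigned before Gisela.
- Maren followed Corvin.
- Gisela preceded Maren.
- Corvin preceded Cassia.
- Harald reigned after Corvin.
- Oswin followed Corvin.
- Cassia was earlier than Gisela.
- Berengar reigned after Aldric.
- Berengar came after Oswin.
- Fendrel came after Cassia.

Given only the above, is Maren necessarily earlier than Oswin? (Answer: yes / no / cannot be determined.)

cannot be determined

No chain of stated constraints runs from Maren to Oswin, and none runs from Oswin to Maren either.
So the relative order of Maren and Oswin is not fixed by the given facts.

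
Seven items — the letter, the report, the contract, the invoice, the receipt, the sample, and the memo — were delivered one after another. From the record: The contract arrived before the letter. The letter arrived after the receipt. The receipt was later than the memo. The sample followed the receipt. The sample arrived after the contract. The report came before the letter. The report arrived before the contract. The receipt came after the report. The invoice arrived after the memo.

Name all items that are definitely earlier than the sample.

Directly stated before the sample: the contract and the receipt.
The memo reaches the sample via the memo → the receipt → the sample.
The report reaches the sample via the report → the receipt → the sample.
No chain forces the invoice (or any of the others) ahead of the sample.

the contract, the memo, the receipt, the report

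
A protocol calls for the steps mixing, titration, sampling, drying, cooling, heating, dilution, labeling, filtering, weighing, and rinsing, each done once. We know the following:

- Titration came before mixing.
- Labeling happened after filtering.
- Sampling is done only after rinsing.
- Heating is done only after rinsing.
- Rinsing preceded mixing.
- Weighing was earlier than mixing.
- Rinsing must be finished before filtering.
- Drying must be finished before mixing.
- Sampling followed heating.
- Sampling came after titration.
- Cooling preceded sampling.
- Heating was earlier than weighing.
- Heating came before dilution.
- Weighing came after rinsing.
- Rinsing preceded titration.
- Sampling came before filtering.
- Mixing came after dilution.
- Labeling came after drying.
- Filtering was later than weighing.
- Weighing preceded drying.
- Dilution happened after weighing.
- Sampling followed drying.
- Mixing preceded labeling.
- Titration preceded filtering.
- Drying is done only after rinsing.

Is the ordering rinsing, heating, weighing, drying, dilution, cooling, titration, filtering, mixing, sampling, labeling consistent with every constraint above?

no

The constraints require sampling before filtering, but in the proposed sequence filtering appears ahead of sampling. That one violation is enough.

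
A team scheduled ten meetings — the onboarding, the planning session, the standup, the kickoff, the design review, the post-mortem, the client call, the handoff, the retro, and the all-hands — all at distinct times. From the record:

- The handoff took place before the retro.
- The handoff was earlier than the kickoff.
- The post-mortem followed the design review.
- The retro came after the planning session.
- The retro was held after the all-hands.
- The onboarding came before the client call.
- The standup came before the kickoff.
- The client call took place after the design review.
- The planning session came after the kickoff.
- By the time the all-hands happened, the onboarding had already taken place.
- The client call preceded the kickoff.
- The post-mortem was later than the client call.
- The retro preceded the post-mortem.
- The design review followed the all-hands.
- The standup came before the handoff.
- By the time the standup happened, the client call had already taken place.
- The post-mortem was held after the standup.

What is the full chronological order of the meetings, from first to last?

The constraints fix every adjacent pair, so only one ordering works:
the onboarding → the all-hands → the design review → the client call → the standup → the handoff → the kickoff → the planning session → the retro → the post-mortem.

the onboarding, the all-hands, the design review, the client call, the standup, the handoff, the kickoff, the planning session, the retro, the post-mortem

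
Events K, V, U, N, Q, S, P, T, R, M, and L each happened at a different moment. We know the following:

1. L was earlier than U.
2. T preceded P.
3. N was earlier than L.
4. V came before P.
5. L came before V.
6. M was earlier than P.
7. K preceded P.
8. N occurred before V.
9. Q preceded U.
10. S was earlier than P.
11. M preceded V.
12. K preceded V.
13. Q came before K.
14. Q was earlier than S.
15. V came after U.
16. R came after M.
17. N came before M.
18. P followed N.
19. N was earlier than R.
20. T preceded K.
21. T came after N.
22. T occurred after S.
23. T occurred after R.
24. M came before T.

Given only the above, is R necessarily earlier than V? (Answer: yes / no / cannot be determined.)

yes

Chain the constraints: R → T → K → V. Each link is directly stated, so R comes before V.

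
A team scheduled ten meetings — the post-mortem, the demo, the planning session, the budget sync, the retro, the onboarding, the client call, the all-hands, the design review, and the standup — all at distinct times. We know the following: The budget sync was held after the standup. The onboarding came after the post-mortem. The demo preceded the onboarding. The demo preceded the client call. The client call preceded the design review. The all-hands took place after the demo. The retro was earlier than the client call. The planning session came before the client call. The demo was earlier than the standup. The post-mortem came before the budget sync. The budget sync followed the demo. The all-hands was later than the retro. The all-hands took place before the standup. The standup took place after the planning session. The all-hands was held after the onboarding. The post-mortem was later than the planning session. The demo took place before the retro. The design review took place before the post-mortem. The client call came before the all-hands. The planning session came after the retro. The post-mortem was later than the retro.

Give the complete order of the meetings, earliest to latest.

The constraints fix every adjacent pair, so only one ordering works:
the demo → the retro → the planning session → the client call → the design review → the post-mortem → the onboarding → the all-hands → the standup → the budget sync.

the demo, the retro, the planning session, the client call, the design review, the post-mortem, the onboarding, the all-hands, the standup, the budget sync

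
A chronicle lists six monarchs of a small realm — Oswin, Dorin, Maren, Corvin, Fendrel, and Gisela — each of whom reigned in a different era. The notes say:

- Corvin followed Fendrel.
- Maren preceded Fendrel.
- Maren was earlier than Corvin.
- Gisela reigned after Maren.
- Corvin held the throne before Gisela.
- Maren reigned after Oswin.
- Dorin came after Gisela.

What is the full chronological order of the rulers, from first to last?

Oswin, Maren, Fendrel, Corvin, Gisela, Dorin

The constraints fix every adjacent pair, so only one ordering works:
Oswin → Maren → Fendrel → Corvin → Gisela → Dorin.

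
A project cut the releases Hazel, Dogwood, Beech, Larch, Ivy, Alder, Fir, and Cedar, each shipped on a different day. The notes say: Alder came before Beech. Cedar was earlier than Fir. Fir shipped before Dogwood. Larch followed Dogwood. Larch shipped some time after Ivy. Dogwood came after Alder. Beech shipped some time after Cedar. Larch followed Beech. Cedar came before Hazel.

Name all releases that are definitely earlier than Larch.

Directly stated before Larch: Beech, Dogwood, and Ivy.
Alder reaches Larch via Alder → Beech → Larch.
Cedar reaches Larch via Cedar → Beech → Larch.
Fir reaches Larch via Fir → Dogwood → Larch.

Alder, Beech, Cedar, Dogwood, Fir, Ivy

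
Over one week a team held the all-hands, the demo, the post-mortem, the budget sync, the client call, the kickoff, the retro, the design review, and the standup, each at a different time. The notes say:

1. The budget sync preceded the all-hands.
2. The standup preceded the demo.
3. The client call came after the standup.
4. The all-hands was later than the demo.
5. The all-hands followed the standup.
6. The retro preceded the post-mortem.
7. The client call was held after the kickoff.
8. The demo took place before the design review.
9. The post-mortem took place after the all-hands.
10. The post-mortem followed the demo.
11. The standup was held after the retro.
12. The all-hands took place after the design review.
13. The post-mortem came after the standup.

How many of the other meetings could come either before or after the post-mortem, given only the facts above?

Forced before the post-mortem: the all-hands, the budget sync, the demo, the design review, the retro, and the standup.
That leaves the client call and the kickoff with no forced order relative to the post-mortem — 2.

2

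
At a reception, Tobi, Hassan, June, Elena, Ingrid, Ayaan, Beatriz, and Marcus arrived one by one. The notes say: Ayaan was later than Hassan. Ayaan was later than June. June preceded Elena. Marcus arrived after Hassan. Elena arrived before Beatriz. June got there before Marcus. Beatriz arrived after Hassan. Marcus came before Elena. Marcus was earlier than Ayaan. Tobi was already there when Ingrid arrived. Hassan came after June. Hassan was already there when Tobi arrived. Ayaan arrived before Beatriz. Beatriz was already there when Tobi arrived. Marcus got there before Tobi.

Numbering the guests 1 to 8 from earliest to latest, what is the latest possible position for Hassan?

2

Hassan must come before Ayaan, Beatriz, Elena, Ingrid, Marcus, and Tobi — 6 guests forced after them.
Everything else can be placed before Hassan in some valid order, so Hassan can sit as late as position 8 − 6 = 2.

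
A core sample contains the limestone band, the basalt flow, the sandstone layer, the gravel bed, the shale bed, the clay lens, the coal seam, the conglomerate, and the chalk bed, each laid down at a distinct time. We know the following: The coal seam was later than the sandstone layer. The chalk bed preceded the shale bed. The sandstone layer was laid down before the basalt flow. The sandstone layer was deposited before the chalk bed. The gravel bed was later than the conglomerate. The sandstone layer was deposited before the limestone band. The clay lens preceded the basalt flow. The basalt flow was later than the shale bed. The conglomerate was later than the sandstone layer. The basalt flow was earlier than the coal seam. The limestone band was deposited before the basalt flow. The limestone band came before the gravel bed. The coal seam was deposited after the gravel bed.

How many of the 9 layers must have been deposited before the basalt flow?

Directly stated before the basalt flow: the clay lens, the limestone band, the sandstone layer, and the shale bed.
The chalk bed reaches the basalt flow via the chalk bed → the shale bed → the basalt flow.
No chain forces the gravel bed (or any of the others) ahead of the basalt flow.
That's the chalk bed, the clay lens, the limestone band, the sandstone layer, and the shale bed — 5 in all.

5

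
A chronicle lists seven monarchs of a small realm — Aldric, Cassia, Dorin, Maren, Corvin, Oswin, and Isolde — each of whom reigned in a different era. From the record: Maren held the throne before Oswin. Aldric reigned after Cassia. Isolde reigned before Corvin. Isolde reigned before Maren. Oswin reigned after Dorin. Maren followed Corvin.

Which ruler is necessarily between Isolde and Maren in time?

Corvin

Tracing the constraints gives Isolde → Corvin → Maren, so Corvin sits after Isolde and before Maren.
No other ruler is forced both after Isolde and before Maren.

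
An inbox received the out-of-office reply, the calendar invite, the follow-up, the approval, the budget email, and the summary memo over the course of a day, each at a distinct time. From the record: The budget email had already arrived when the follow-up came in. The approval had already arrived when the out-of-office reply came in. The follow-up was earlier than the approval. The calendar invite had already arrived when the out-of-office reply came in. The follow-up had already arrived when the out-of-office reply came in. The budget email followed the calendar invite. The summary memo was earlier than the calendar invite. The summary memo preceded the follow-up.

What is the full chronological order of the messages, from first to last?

the summary memo, the calendar invite, the budget email, the follow-up, the approval, the out-of-office reply

The constraints fix every adjacent pair, so only one ordering works:
the summary memo → the calendar invite → the budget email → the follow-up → the approval → the out-of-office reply.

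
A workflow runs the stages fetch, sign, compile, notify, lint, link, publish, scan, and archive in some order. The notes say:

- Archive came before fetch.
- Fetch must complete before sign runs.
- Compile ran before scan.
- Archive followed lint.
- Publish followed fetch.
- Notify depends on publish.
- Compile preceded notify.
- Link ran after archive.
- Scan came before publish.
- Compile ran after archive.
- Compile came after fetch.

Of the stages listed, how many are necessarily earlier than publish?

5

Directly stated before publish: fetch and scan.
Archive reaches publish via archive → fetch → publish.
Compile reaches publish via compile → scan → publish.
Lint reaches publish via lint → archive → fetch → publish.
No chain forces link (or any of the others) ahead of publish.
That's archive, compile, fetch, lint, and scan — 5 in all.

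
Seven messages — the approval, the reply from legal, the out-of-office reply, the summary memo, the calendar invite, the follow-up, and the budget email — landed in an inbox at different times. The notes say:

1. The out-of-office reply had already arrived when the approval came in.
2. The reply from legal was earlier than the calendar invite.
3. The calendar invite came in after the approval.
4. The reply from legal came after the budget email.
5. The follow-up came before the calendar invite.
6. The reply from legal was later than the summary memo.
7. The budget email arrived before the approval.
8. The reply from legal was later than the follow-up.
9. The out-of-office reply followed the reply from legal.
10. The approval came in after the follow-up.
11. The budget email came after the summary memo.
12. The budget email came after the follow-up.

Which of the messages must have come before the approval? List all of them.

the budget email, the follow-up, the out-of-office reply, the reply from legal, the summary memo

Directly stated before the approval: the budget email, the follow-up, and the out-of-office reply.
The reply from legal reaches the approval via the reply from legal → the out-of-office reply → the approval.
The summary memo reaches the approval via the summary memo → the budget email → the approval.
No chain forces the calendar invite ahead of the approval.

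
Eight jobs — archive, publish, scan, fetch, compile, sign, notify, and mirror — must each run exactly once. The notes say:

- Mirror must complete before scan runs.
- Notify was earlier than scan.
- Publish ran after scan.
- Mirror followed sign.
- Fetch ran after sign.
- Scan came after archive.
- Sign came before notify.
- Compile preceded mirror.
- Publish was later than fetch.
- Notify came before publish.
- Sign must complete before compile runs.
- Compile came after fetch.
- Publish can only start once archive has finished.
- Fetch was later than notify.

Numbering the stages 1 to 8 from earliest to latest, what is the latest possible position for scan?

7

Scan must come before publish — 1 stage forced after it.
Everything else can be placed before scan in some valid order, so scan can sit as late as position 8 − 1 = 7.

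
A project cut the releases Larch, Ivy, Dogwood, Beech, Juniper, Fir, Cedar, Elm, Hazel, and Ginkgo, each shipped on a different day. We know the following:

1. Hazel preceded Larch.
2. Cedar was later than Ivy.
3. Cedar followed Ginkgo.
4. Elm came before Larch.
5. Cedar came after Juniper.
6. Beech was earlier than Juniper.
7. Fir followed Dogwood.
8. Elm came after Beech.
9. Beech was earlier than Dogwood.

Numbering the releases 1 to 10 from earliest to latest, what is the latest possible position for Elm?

9

Elm must come before Larch — 1 release forced after it.
Everything else can be placed before Elm in some valid order, so Elm can sit as late as position 10 − 1 = 9.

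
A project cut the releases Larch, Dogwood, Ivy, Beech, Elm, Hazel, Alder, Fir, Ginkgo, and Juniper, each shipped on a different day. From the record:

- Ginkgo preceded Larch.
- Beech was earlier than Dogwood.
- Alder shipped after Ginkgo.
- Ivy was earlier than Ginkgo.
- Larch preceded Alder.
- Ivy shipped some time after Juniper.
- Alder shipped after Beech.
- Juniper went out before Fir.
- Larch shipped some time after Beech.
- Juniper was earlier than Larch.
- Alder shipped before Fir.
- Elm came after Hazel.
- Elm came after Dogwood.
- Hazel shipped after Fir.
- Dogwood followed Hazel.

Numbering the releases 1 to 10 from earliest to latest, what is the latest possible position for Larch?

Larch must come before Alder, Dogwood, Elm, Fir, and Hazel — 5 releases forced after it.
Everything else can be placed before Larch in some valid order, so Larch can sit as late as position 10 − 5 = 5.

5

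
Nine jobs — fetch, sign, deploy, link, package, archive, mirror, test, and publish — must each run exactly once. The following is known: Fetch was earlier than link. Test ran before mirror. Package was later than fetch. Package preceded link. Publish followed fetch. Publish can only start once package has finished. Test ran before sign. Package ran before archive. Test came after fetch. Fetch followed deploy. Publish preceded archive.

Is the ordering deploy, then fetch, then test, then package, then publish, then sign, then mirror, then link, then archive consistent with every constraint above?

yes

Check each stated constraint against the proposed order — e.g. package is ahead of archive; fetch is ahead of link. Every pair is in the required order; nothing is violated.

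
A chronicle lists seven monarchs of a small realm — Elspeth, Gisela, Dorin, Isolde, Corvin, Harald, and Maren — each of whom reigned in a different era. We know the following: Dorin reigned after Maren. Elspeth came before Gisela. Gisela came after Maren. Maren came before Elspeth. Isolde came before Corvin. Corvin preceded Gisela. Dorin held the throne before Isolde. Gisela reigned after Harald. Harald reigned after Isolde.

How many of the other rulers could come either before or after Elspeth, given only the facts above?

4

Forced before Elspeth: Maren; forced after Elspeth: Gisela.
That leaves Corvin, Dorin, Harald, and Isolde with no forced order relative to Elspeth — 4.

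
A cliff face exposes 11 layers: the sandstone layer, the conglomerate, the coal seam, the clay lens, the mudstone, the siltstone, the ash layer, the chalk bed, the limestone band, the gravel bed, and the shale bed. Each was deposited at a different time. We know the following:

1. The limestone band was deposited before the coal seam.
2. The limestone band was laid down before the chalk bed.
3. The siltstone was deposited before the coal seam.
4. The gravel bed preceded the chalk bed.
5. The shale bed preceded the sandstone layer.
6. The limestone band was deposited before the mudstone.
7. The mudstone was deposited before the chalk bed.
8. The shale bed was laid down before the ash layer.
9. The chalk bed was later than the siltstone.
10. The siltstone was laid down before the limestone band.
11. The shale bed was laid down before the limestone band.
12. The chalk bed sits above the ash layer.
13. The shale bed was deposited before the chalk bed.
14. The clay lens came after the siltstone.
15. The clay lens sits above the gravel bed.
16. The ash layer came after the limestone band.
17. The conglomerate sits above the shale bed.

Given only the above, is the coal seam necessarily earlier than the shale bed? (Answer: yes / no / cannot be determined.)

no

Tracing the constraints gives the shale bed → the limestone band → the coal seam, so the shale bed must come before the coal seam.
That means the coal seam cannot be before the shale bed.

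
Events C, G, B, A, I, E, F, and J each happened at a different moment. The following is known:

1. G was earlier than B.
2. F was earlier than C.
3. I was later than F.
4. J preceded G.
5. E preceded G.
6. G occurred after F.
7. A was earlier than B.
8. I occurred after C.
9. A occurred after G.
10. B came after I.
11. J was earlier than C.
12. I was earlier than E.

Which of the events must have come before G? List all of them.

Directly stated before G: E, F, and J.
C reaches G via C → I → E → G.
I reaches G via I → E → G.
No chain forces A (or any of the others) ahead of G.

C, E, F, I, J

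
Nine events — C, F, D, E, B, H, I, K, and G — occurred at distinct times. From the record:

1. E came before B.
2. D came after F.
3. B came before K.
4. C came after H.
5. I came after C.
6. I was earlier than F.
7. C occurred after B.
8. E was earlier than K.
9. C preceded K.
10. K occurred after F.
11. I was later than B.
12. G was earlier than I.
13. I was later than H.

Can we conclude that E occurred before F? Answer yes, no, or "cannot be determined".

yes

Chain the constraints: E → B → I → F. Each link is directly stated, so E comes before F.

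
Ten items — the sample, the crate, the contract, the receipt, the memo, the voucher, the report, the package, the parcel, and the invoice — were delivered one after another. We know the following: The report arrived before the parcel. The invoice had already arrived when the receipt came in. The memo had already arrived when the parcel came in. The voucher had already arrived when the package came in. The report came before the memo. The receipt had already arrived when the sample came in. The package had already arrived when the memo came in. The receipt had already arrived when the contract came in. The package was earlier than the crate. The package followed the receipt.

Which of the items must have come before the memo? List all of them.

Directly stated before the memo: the package and the report.
The invoice reaches the memo via the invoice → the receipt → the package → the memo.
The receipt reaches the memo via the receipt → the package → the memo.
The voucher reaches the memo via the voucher → the package → the memo.
No chain forces the contract (or any of the others) ahead of the memo.

the invoice, the package, the receipt, the report, the voucher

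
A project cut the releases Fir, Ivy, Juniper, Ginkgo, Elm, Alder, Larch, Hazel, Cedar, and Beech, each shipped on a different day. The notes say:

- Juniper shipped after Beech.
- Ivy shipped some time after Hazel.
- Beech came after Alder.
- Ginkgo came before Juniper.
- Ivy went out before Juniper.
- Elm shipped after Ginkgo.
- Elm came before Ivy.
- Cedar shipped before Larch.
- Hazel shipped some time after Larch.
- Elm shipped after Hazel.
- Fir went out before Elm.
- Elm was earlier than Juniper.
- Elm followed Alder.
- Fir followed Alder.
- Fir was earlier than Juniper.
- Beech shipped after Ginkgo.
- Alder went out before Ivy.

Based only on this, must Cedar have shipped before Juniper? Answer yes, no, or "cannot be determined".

Chain the constraints: Cedar → Larch → Hazel → Ivy → Juniper. Each link is directly stated, so Cedar comes before Juniper.

yes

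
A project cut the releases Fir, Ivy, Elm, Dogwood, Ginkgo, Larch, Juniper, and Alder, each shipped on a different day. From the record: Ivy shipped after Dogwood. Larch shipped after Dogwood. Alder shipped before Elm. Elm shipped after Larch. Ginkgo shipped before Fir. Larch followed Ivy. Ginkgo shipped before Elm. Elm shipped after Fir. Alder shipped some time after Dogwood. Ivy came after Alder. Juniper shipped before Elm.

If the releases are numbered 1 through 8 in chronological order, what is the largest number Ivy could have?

Ivy must come before Elm and Larch — 2 releases forced after it.
Everything else can be placed before Ivy in some valid order, so Ivy can sit as late as position 8 − 2 = 6.

6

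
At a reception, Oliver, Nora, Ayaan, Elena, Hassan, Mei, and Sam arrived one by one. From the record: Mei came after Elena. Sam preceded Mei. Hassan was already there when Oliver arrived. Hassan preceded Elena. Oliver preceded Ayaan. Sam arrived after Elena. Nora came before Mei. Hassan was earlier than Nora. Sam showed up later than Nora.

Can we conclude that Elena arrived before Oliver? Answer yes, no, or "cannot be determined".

cannot be determined

No chain of stated constraints runs from Elena to Oliver, and none runs from Oliver to Elena either.
So the relative order of Elena and Oliver is not fixed by the given facts.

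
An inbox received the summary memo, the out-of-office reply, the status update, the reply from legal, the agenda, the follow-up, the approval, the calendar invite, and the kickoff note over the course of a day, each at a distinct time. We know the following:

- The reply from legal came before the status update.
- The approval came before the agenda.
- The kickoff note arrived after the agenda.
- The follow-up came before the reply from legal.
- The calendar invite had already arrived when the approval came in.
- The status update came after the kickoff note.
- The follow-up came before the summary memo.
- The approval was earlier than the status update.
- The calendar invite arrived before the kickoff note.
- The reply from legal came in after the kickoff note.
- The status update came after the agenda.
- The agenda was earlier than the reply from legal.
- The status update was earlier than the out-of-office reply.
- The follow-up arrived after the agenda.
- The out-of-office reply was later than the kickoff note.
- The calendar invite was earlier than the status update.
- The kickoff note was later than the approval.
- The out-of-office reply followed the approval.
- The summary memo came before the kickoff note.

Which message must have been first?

The calendar invite has a chain of constraints placing it before every other message, so the calendar invite must be first.

the calendar invite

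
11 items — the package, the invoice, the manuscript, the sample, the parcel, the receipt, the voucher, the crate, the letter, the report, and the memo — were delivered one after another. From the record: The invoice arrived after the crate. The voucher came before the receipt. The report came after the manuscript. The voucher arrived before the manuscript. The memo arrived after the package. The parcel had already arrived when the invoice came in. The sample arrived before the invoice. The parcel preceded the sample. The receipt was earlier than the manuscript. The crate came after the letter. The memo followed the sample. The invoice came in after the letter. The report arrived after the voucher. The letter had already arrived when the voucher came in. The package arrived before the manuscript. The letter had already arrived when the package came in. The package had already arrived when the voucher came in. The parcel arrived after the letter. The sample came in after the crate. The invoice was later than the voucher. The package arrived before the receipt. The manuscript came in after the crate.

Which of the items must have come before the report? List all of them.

the crate, the letter, the manuscript, the package, the receipt, the voucher

Directly stated before the report: the manuscript and the voucher.
The crate reaches the report via the crate → the manuscript → the report.
The letter reaches the report via the letter → the voucher → the report.
The package reaches the report via the package → the manuscript → the report.
Likewise the receipt reaches the report by chaining the stated constraints.
No chain forces the invoice (or any of the others) ahead of the report.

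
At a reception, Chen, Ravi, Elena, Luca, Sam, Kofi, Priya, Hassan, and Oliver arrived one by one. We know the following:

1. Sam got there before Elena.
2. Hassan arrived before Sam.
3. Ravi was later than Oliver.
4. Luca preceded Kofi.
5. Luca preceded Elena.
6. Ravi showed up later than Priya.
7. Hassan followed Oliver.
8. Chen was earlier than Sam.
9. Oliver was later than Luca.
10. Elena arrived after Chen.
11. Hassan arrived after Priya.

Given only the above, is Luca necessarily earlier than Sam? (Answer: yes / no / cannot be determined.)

Chain the constraints: Luca → Oliver → Hassan → Sam. Each link is directly stated, so Luca comes before Sam.

yes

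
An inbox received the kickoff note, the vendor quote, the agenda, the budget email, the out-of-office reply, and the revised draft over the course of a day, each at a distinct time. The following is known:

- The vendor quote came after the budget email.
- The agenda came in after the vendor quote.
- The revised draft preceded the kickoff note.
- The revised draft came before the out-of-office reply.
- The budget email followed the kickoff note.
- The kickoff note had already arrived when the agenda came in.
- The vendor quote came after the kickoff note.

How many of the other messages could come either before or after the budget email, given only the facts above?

1

Forced before the budget email: the kickoff note and the revised draft; forced after the budget email: the agenda and the vendor quote.
That leaves the out-of-office reply with no forced order relative to the budget email — 1.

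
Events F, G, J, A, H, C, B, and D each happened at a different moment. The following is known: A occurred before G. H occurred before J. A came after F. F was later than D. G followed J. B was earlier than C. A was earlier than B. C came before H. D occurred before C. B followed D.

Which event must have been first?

D

D has a chain of constraints placing it before every other event, so D must be first.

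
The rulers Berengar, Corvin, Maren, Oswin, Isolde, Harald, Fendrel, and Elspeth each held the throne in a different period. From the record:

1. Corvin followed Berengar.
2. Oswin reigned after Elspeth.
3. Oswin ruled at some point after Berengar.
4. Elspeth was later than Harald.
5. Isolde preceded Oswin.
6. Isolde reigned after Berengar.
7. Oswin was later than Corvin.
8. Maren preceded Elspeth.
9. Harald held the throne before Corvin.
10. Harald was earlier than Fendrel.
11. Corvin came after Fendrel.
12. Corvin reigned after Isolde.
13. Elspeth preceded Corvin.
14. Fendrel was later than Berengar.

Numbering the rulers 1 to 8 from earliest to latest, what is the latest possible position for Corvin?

Corvin must come before Oswin — 1 ruler forced after them.
Everything else can be placed before Corvin in some valid order, so Corvin can sit as late as position 8 − 1 = 7.

7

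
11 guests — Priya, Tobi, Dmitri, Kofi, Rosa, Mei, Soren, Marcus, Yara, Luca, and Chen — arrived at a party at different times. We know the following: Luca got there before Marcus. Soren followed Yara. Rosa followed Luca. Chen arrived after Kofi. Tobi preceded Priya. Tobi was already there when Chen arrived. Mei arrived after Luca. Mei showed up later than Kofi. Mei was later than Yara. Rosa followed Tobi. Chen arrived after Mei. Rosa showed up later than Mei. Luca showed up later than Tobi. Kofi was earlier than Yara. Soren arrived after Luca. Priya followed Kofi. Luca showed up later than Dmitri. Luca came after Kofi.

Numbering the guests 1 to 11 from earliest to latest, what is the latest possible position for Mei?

9

Mei must come before Chen and Rosa — 2 guests forced after them.
Everything else can be placed before Mei in some valid order, so Mei can sit as late as position 11 − 2 = 9.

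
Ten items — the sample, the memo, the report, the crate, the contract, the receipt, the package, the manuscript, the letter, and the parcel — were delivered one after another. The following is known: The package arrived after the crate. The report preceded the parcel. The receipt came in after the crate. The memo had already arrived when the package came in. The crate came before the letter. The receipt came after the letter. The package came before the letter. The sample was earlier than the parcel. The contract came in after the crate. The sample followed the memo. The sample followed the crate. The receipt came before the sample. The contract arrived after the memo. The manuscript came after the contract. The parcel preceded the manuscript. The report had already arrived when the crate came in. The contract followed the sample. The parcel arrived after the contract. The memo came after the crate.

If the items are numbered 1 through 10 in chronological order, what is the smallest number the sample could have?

The crate, the letter, the memo, the package, the receipt, and the report must all come before the sample — 6 forced predecessors.
Nothing else is forced ahead of the sample, so its earliest slot is position 6 + 1 = 7.

7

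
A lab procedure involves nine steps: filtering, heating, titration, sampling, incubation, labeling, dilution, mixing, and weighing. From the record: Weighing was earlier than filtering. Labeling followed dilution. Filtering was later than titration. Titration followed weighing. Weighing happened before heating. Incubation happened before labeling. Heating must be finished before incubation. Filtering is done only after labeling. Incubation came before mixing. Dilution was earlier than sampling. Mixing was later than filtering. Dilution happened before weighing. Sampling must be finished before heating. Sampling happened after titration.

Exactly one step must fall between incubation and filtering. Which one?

Tracing the constraints gives incubation → labeling → filtering, so labeling sits after incubation and before filtering.
No other step is forced both after incubation and before filtering.

labeling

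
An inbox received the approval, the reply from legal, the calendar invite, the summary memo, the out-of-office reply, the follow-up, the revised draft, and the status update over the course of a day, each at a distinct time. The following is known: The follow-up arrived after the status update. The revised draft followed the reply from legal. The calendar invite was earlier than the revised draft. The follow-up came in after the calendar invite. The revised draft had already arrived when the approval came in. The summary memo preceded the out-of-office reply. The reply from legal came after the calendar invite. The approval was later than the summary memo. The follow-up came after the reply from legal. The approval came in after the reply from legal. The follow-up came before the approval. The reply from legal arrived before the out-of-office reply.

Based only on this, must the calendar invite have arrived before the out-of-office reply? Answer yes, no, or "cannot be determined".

yes

Chain the constraints: the calendar invite → the reply from legal → the out-of-office reply. Each link is directly stated, so the calendar invite comes before the out-of-office reply.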